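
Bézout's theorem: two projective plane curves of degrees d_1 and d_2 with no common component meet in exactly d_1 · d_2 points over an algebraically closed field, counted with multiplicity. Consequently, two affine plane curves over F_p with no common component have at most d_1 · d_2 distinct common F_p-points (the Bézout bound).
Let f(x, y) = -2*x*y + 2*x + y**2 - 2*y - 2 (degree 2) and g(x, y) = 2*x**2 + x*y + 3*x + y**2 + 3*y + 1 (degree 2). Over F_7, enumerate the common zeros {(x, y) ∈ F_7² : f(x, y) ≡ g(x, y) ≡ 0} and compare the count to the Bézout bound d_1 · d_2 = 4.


Common zeros: {(6, 5)}; count = 1; Bézout bound = 4.

deg(f) = 2, deg(g) = 2, so Bézout bound = 4.
Scan x ∈ F_7. For each x, list the y ∈ F_7 with f(x, y) ≡ 0 and those with g(x, y) ≡ 0 (mod 7); the common zeros in that column are the intersection.
  x = 0: f ≡ 0 at y ∈ ∅; g ≡ 0 at y ∈ ∅; common: ∅.
  x = 1: f ≡ 0 at y ∈ {0, 4}; g ≡ 0 at y ∈ ∅; common: ∅.
  x = 2: f ≡ 0 at y ∈ {3}; g ≡ 0 at y ∈ {1}; common: ∅.
  x = 3: f ≡ 0 at y ∈ ∅; g ≡ 0 at y ∈ {0, 1}; common: ∅.
  x = 4: f ≡ 0 at y ∈ ∅; g ≡ 0 at y ∈ {2, 5}; common: ∅.
  x = 5: f ≡ 0 at y ∈ {6}; g ≡ 0 at y ∈ ∅; common: ∅.
  x = 6: f ≡ 0 at y ∈ {2, 5}; g ≡ 0 at y ∈ {0, 5}; common: {5}.
Collecting: common zeros = {(6, 5)}, so the count is 1.
Comparison with the Bézout bound: 1 ≤ 4 = deg(f)·deg(g), as expected for curves with no common component (the affine F_7-count falls short of the bound because intersections may lie at infinity, over extension fields, or carry multiplicity).


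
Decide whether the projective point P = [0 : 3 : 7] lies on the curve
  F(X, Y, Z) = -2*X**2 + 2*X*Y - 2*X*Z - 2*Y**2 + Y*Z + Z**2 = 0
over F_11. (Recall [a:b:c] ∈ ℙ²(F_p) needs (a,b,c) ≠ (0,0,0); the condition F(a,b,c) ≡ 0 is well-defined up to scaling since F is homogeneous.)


F(0,3,7) ≡ 8 (mod 11); P is NOT on the curve.

Evaluate F(0, 3, 7) term-by-term (mod 11).
  -2*X**2 ↦ -2·0·1·1 = 0
  2*X*Y ↦ 2·0·3·1 = 0
  -2*X*Z ↦ -2·0·1·7 = 0
  -2*Y**2 ↦ -2·1·9·1 = -18
  Y*Z ↦ 1·1·3·7 = 21
  Z**2 ↦ 1·1·1·49 = 49
Sum: F(0, 3, 7) = (0) + (0) + (0) + (-18) + (21) + (49) = 52.
Reducing mod 11: 52 ≡ 8 (mod 11).
Since F(a, b, c) ≡ 8 ≠ 0 (mod 11), P does NOT lie on the curve.


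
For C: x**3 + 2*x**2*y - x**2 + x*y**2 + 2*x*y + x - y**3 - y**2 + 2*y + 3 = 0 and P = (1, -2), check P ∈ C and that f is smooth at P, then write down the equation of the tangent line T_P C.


Tangent line at P: -6*x - 6*y - 6 = 0.

Step 1: f(1, -2) = 0, so P lies on C.
Step 2: partial derivatives
  f_x(x, y) = 3*x**2 + 4*x*y - 2*x + y**2 + 2*y + 1, f_y(x, y) = 2*x**2 + 2*x*y + 2*x - 3*y**2 - 2*y + 2.
  f_x(P) = -6, f_y(P) = -6 (gradient nonzero, so P is smooth).
Step 3: tangent line at P: -6·(x − 1) + -6·(y − -2) = 0.
Expanding: -6*x - 6*y - 6 = 0.


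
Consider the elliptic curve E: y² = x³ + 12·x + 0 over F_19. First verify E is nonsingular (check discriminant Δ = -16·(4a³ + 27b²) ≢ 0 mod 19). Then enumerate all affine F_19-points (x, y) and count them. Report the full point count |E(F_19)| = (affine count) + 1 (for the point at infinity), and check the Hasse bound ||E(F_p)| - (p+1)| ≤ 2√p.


Affine points = {(0, 0), (3, 5), (3, 14), (4, 6), (4, 13), (7, 3), (7, 16), (8, 0), (9, 1), (9, 18), (11, 0), (13, 4), (13, 15), (14, 9), (14, 10), (17, 5), (17, 14), (18, 5), (18, 14)}; affine count = 19; |E(F_19)| = 20.

Discriminant check: Δ ∝ 4a³ + 27b² = 4·12³ + 27·0² = 4·1728 + 27·0 ≡ 15 (mod 19). Nonzero ⇒ E is nonsingular.
For each x ∈ F_19, compute rhs = x³ + 12·x + 0 mod 19, then count y ∈ F_19 with y² ≡ rhs.
  x = 0: rhs = 0, matching y values: 0 (1 points).
  x = 1: rhs = 13, matching y values: none (0 points).
  x = 2: rhs = 13, matching y values: none (0 points).
  x = 3: rhs = 6, matching y values: 5, 14 (2 points).
  x = 4: rhs = 17, matching y values: 6, 13 (2 points).
  x = 5: rhs = 14, matching y values: none (0 points).
  x = 6: rhs = 3, matching y values: none (0 points).
  x = 7: rhs = 9, matching y values: 3, 16 (2 points).
  x = 8: rhs = 0, matching y values: 0 (1 points).
  x = 9: rhs = 1, matching y values: 1, 18 (2 points).
  x = 10: rhs = 18, matching y values: none (0 points).
  x = 11: rhs = 0, matching y values: 0 (1 points).
  x = 12: rhs = 10, matching y values: none (0 points).
  x = 13: rhs = 16, matching y values: 4, 15 (2 points).
  x = 14: rhs = 5, matching y values: 9, 10 (2 points).
  x = 15: rhs = 2, matching y values: none (0 points).
  x = 16: rhs = 13, matching y values: none (0 points).
  x = 17: rhs = 6, matching y values: 5, 14 (2 points).
  x = 18: rhs = 6, matching y values: 5, 14 (2 points).
Total affine count: 19.
Full point count |E(F_19)| = 19 + 1 = 20.
Hasse bound: |20 − (19+1)| = |0| = 0 ≤ 2√19 ≈ 8.7178 ✓.


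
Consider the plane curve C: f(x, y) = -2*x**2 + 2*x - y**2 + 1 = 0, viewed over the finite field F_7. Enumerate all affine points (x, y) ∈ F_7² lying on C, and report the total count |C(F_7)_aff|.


Affine F_7-points: {(0, 1), (0, 6), (1, 1), (1, 6), (2, 2), (2, 5), (6, 2), (6, 5)}; count = 8.

For each of the 49 pairs (x, y) ∈ F_7², evaluate f(x, y) mod 7. Record the zeros.
  x = 0: [0↦1, 1↦0, 2↦4, 3↦6, 4↦6, 5↦4, 6↦0]  zeros at y ∈ {1, 6}
  x = 1: [0↦1, 1↦0, 2↦4, 3↦6, 4↦6, 5↦4, 6↦0]  zeros at y ∈ {1, 6}
  x = 2: [0↦4, 1↦3, 2↦0, 3↦2, 4↦2, 5↦0, 6↦3]  zeros at y ∈ {2, 5}
  x = 3: [0↦3, 1↦2, 2↦6, 3↦1, 4↦1, 5↦6, 6↦2]  zeros at y ∈ ∅
  x = 4: [0↦5, 1↦4, 2↦1, 3↦3, 4↦3, 5↦1, 6↦4]  zeros at y ∈ ∅
  x = 5: [0↦3, 1↦2, 2↦6, 3↦1, 4↦1, 5↦6, 6↦2]  zeros at y ∈ ∅
  x = 6: [0↦4, 1↦3, 2↦0, 3↦2, 4↦2, 5↦0, 6↦3]  zeros at y ∈ {2, 5}
Collecting zeros: affine points = {(0, 1), (0, 6), (1, 1), (1, 6), (2, 2), (2, 5), (6, 2), (6, 5)}.
Total count |C(F_7)_aff| = 8.


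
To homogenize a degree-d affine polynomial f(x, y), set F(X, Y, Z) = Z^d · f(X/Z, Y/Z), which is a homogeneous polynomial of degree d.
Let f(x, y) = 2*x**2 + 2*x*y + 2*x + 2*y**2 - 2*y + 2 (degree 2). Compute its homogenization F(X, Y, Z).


F(X, Y, Z) = 2*X**2 + 2*X*Y + 2*X*Z + 2*Y**2 - 2*Y*Z + 2*Z**2

deg(f) = 2.
Substitute x = X/Z, y = Y/Z into f, then multiply by Z^2.
  monomial 2·x^2·y^0 ↦ 2·X^2·Y^0·Z^0.
  monomial 2·x^1·y^1 ↦ 2·X^1·Y^1·Z^0.
  monomial 2·x^1·y^0 ↦ 2·X^1·Y^0·Z^1.
  monomial 2·x^0·y^2 ↦ 2·X^0·Y^2·Z^0.
  monomial -2·x^0·y^1 ↦ -2·X^0·Y^1·Z^1.
  monomial 2·x^0·y^0 ↦ 2·X^0·Y^0·Z^2.
Collecting: F(X, Y, Z) = 2*X**2 + 2*X*Y + 2*X*Z + 2*Y**2 - 2*Y*Z + 2*Z**2.


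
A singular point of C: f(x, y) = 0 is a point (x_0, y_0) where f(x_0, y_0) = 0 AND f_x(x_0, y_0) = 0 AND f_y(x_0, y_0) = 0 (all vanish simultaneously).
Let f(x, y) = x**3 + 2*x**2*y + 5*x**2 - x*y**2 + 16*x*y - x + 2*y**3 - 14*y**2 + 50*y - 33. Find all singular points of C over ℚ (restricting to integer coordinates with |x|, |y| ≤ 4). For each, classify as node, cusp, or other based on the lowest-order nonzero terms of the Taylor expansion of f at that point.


Singular points: {(-3, 2)}; classification: cusp.

Compute partial derivatives:
  f_x = 3*x**2 + 4*x*y + 10*x - y**2 + 16*y - 1.
  f_y = 2*x**2 - 2*x*y + 16*x + 6*y**2 - 28*y + 50.
Scan x_0 ∈ {−4, ..., 4}. For each x_0, f_y(x_0, y) is a polynomial in y; find its integer roots y ∈ {−4, ..., 4}, then test f_x and f at those candidates.
  x = -4: f_y(-4, y) = 6*y**2 - 20*y + 18; no integer root y with |y| ≤ 4.
  x = -3: f_y(-3, y) = 6*y**2 - 22*y + 20; vanishes at y ∈ {2}. (-3, 2): f_x = 0, f = 0 — SINGULAR.
  x = -2: f_y(-2, y) = 6*y**2 - 24*y + 26; no integer root y with |y| ≤ 4.
  x = -1: f_y(-1, y) = 6*y**2 - 26*y + 36; no integer root y with |y| ≤ 4.
  x = 0: f_y(0, y) = 6*y**2 - 28*y + 50; no integer root y with |y| ≤ 4.
  x = 1: f_y(1, y) = 6*y**2 - 30*y + 68; no integer root y with |y| ≤ 4.
  x = 2: f_y(2, y) = 6*y**2 - 32*y + 90; no integer root y with |y| ≤ 4.
  x = 3: f_y(3, y) = 6*y**2 - 34*y + 116; no integer root y with |y| ≤ 4.
  x = 4: f_y(4, y) = 6*y**2 - 36*y + 146; no integer root y with |y| ≤ 4.
Only singular point on the grid: (-3, 2).
Classify: substitute x = -3 + u, y = 2 + v and expand: f = u**3 + 2*u**2*v - u*v**2 + 2*v**3 + v**2.
No constant or linear terms (consistent with a singular point). Quadratic part: v**2. Cubic part: u**3 + 2*u**2*v - u*v**2 + 2*v**3.
The quadratic part v**2 is a perfect square, so there is a single (double) tangent line v = 0, i.e. y = 2. Restricting the cubic part to that line (v = 0) leaves u**3 ≠ 0, so f is not divisible by v and the branch is v² ≈ -u**3 to lowest order — this is a cusp.
Classification: cusp.


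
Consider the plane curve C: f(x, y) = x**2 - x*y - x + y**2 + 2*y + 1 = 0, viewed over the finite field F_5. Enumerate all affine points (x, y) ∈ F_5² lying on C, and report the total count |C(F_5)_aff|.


Affine F_5-points: {(0, 4)}; count = 1.

For each of the 25 pairs (x, y) ∈ F_5², evaluate f(x, y) mod 5. Record the zeros.
  x = 0: [0↦1, 1↦4, 2↦4, 3↦1, 4↦0]  zeros at y ∈ {4}
  x = 1: [0↦1, 1↦3, 2↦2, 3↦3, 4↦1]  zeros at y ∈ ∅
  x = 2: [0↦3, 1↦4, 2↦2, 3↦2, 4↦4]  zeros at y ∈ ∅
  x = 3: [0↦2, 1↦2, 2↦4, 3↦3, 4↦4]  zeros at y ∈ ∅
  x = 4: [0↦3, 1↦2, 2↦3, 3↦1, 4↦1]  zeros at y ∈ ∅
Collecting zeros: affine points = {(0, 4)}.
Total count |C(F_5)_aff| = 1.


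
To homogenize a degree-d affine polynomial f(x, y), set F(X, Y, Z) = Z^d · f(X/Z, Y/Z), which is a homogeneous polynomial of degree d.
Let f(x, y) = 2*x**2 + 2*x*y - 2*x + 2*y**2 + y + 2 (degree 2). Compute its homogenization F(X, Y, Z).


F(X, Y, Z) = 2*X**2 + 2*X*Y - 2*X*Z + 2*Y**2 + Y*Z + 2*Z**2

deg(f) = 2.
Substitute x = X/Z, y = Y/Z into f, then multiply by Z^2.
  monomial 2·x^2·y^0 ↦ 2·X^2·Y^0·Z^0.
  monomial 2·x^1·y^1 ↦ 2·X^1·Y^1·Z^0.
  monomial -2·x^1·y^0 ↦ -2·X^1·Y^0·Z^1.
  monomial 2·x^0·y^2 ↦ 2·X^0·Y^2·Z^0.
  monomial 1·x^0·y^1 ↦ 1·X^0·Y^1·Z^1.
  monomial 2·x^0·y^0 ↦ 2·X^0·Y^0·Z^2.
Collecting: F(X, Y, Z) = 2*X**2 + 2*X*Y - 2*X*Z + 2*Y**2 + Y*Z + 2*Z**2.


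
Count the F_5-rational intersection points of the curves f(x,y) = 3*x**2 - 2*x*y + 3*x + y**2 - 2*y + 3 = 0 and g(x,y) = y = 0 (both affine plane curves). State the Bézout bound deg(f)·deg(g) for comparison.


Common zeros: ∅; count = 0; Bézout bound = 2.

deg(f) = 2, deg(g) = 1, so Bézout bound = 2.
Scan x ∈ F_5. For each x, list the y ∈ F_5 with f(x, y) ≡ 0 and those with g(x, y) ≡ 0 (mod 5); the common zeros in that column are the intersection.
  x = 0: f ≡ 0 at y ∈ ∅; g ≡ 0 at y ∈ {0}; common: ∅.
  x = 1: f ≡ 0 at y ∈ {2}; g ≡ 0 at y ∈ {0}; common: ∅.
  x = 2: f ≡ 0 at y ∈ ∅; g ≡ 0 at y ∈ {0}; common: ∅.
  x = 3: f ≡ 0 at y ∈ ∅; g ≡ 0 at y ∈ {0}; common: ∅.
  x = 4: f ≡ 0 at y ∈ ∅; g ≡ 0 at y ∈ {0}; common: ∅.
Collecting: common zeros = ∅, so the count is 0.
Comparison with the Bézout bound: 0 ≤ 2 = deg(f)·deg(g), as expected for curves with no common component (the affine F_5-count falls short of the bound because intersections may lie at infinity, over extension fields, or carry multiplicity).


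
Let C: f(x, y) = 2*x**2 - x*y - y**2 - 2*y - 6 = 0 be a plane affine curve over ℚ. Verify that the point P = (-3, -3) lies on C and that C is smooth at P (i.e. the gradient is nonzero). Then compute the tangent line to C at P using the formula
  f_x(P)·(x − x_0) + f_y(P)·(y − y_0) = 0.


Tangent line at P: -9*x + 7*y - 6 = 0.

Step 1: f(-3, -3) = 0, so P lies on C.
Step 2: partial derivatives
  f_x(x, y) = 4*x - y, f_y(x, y) = -x - 2*y - 2.
  f_x(P) = -9, f_y(P) = 7 (gradient nonzero, so P is smooth).
Step 3: tangent line at P: -9·(x − -3) + 7·(y − -3) = 0.
Expanding: -9*x + 7*y - 6 = 0.


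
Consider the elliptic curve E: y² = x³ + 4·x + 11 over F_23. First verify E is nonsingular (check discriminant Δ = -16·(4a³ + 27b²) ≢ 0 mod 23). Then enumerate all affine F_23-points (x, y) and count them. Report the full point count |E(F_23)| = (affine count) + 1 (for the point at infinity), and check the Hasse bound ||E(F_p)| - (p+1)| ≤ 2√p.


Affine points = {(1, 4), (1, 19), (2, 2), (2, 21), (3, 2), (3, 21), (5, 8), (5, 15), (8, 7), (8, 16), (10, 4), (10, 19), (11, 11), (11, 12), (12, 4), (12, 19), (13, 11), (13, 12), (16, 10), (16, 13), (17, 1), (17, 22), (18, 2), (18, 21), (19, 0), (20, 8), (20, 15), (21, 8), (21, 15), (22, 11), (22, 12)}; affine count = 31; |E(F_23)| = 32.

Discriminant check: Δ ∝ 4a³ + 27b² = 4·4³ + 27·11² = 4·64 + 27·121 ≡ 4 (mod 23). Nonzero ⇒ E is nonsingular.
For each x ∈ F_23, compute rhs = x³ + 4·x + 11 mod 23, then count y ∈ F_23 with y² ≡ rhs.
  x = 0: rhs = 11, matching y values: none (0 points).
  x = 1: rhs = 16, matching y values: 4, 19 (2 points).
  x = 2: rhs = 4, matching y values: 2, 21 (2 points).
  x = 3: rhs = 4, matching y values: 2, 21 (2 points).
  x = 4: rhs = 22, matching y values: none (0 points).
  x = 5: rhs = 18, matching y values: 8, 15 (2 points).
  x = 6: rhs = 21, matching y values: none (0 points).
  x = 7: rhs = 14, matching y values: none (0 points).
  x = 8: rhs = 3, matching y values: 7, 16 (2 points).
  x = 9: rhs = 17, matching y values: none (0 points).
  x = 10: rhs = 16, matching y values: 4, 19 (2 points).
  x = 11: rhs = 6, matching y values: 11, 12 (2 points).
  x = 12: rhs = 16, matching y values: 4, 19 (2 points).
  x = 13: rhs = 6, matching y values: 11, 12 (2 points).
  x = 14: rhs = 5, matching y values: none (0 points).
  x = 15: rhs = 19, matching y values: none (0 points).
  x = 16: rhs = 8, matching y values: 10, 13 (2 points).
  x = 17: rhs = 1, matching y values: 1, 22 (2 points).
  x = 18: rhs = 4, matching y values: 2, 21 (2 points).
  x = 19: rhs = 0, matching y values: 0 (1 points).
  x = 20: rhs = 18, matching y values: 8, 15 (2 points).
  x = 21: rhs = 18, matching y values: 8, 15 (2 points).
  x = 22: rhs = 6, matching y values: 11, 12 (2 points).
Total affine count: 31.
Full point count |E(F_23)| = 31 + 1 = 32.
Hasse bound: |32 − (23+1)| = |8| = 8 ≤ 2√23 ≈ 9.5917 ✓.


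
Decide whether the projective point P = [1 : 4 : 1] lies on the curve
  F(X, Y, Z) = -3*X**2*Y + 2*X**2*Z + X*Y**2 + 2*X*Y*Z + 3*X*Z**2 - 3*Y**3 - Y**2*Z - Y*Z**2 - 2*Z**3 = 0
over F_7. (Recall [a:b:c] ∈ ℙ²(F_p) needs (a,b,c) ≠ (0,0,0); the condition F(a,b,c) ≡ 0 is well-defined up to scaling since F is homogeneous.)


F(1,4,1) ≡ 6 (mod 7); P is NOT on the curve.

Evaluate F(1, 4, 1) term-by-term (mod 7).
  -3*X**2*Y ↦ -3·1·4·1 = -12
  2*X**2*Z ↦ 2·1·1·1 = 2
  X*Y**2 ↦ 1·1·16·1 = 16
  2*X*Y*Z ↦ 2·1·4·1 = 8
  3*X*Z**2 ↦ 3·1·1·1 = 3
  -3*Y**3 ↦ -3·1·64·1 = -192
  -Y**2*Z ↦ -1·1·16·1 = -16
  -Y*Z**2 ↦ -1·1·4·1 = -4
  -2*Z**3 ↦ -2·1·1·1 = -2
Sum: F(1, 4, 1) = (-12) + (2) + (16) + (8) + (3) + (-192) + (-16) + (-4) + (-2) = -197.
Reducing mod 7: -197 ≡ 6 (mod 7).
Since F(a, b, c) ≡ 6 ≠ 0 (mod 7), P does NOT lie on the curve.


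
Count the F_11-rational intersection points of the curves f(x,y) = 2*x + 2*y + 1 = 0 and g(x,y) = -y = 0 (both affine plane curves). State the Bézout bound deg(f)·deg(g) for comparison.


Common zeros: {(5, 0)}; count = 1; Bézout bound = 1.

deg(f) = 1, deg(g) = 1, so Bézout bound = 1.
Scan x ∈ F_11. For each x, list the y ∈ F_11 with f(x, y) ≡ 0 and those with g(x, y) ≡ 0 (mod 11); the common zeros in that column are the intersection.
  x = 0: f ≡ 0 at y ∈ {5}; g ≡ 0 at y ∈ {0}; common: ∅.
  x = 1: f ≡ 0 at y ∈ {4}; g ≡ 0 at y ∈ {0}; common: ∅.
  x = 2: f ≡ 0 at y ∈ {3}; g ≡ 0 at y ∈ {0}; common: ∅.
  x = 3: f ≡ 0 at y ∈ {2}; g ≡ 0 at y ∈ {0}; common: ∅.
  x = 4: f ≡ 0 at y ∈ {1}; g ≡ 0 at y ∈ {0}; common: ∅.
  x = 5: f ≡ 0 at y ∈ {0}; g ≡ 0 at y ∈ {0}; common: {0}.
  x = 6: f ≡ 0 at y ∈ {10}; g ≡ 0 at y ∈ {0}; common: ∅.
  x = 7: f ≡ 0 at y ∈ {9}; g ≡ 0 at y ∈ {0}; common: ∅.
  x = 8: f ≡ 0 at y ∈ {8}; g ≡ 0 at y ∈ {0}; common: ∅.
  x = 9: f ≡ 0 at y ∈ {7}; g ≡ 0 at y ∈ {0}; common: ∅.
  x = 10: f ≡ 0 at y ∈ {6}; g ≡ 0 at y ∈ {0}; common: ∅.
Collecting: common zeros = {(5, 0)}, so the count is 1.
Comparison with the Bézout bound: 1 ≤ 1 = deg(f)·deg(g), as expected for curves with no common component (the bound is attained).


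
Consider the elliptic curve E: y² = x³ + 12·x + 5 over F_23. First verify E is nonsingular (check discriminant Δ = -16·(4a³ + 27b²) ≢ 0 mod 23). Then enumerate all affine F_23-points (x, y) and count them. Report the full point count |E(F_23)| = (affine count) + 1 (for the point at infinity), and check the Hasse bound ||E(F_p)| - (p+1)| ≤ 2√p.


Affine points = {(1, 8), (1, 15), (4, 5), (4, 18), (5, 11), (5, 12), (7, 8), (7, 15), (13, 9), (13, 14), (15, 8), (15, 15), (17, 4), (17, 19), (18, 2), (18, 21), (19, 10), (19, 13)}; affine count = 18; |E(F_23)| = 19.

Discriminant check: Δ ∝ 4a³ + 27b² = 4·12³ + 27·5² = 4·1728 + 27·25 ≡ 20 (mod 23). Nonzero ⇒ E is nonsingular.
For each x ∈ F_23, compute rhs = x³ + 12·x + 5 mod 23, then count y ∈ F_23 with y² ≡ rhs.
  x = 0: rhs = 5, matching y values: none (0 points).
  x = 1: rhs = 18, matching y values: 8, 15 (2 points).
  x = 2: rhs = 14, matching y values: none (0 points).
  x = 3: rhs = 22, matching y values: none (0 points).
  x = 4: rhs = 2, matching y values: 5, 18 (2 points).
  x = 5: rhs = 6, matching y values: 11, 12 (2 points).
  x = 6: rhs = 17, matching y values: none (0 points).
  x = 7: rhs = 18, matching y values: 8, 15 (2 points).
  x = 8: rhs = 15, matching y values: none (0 points).
  x = 9: rhs = 14, matching y values: none (0 points).
  x = 10: rhs = 21, matching y values: none (0 points).
  x = 11: rhs = 19, matching y values: none (0 points).
  x = 12: rhs = 14, matching y values: none (0 points).
  x = 13: rhs = 12, matching y values: 9, 14 (2 points).
  x = 14: rhs = 19, matching y values: none (0 points).
  x = 15: rhs = 18, matching y values: 8, 15 (2 points).
  x = 16: rhs = 15, matching y values: none (0 points).
  x = 17: rhs = 16, matching y values: 4, 19 (2 points).
  x = 18: rhs = 4, matching y values: 2, 21 (2 points).
  x = 19: rhs = 8, matching y values: 10, 13 (2 points).
  x = 20: rhs = 11, matching y values: none (0 points).
  x = 21: rhs = 19, matching y values: none (0 points).
  x = 22: rhs = 15, matching y values: none (0 points).
Total affine count: 18.
Full point count |E(F_23)| = 18 + 1 = 19.
Hasse bound: |19 − (23+1)| = |-5| = 5 ≤ 2√23 ≈ 9.5917 ✓.


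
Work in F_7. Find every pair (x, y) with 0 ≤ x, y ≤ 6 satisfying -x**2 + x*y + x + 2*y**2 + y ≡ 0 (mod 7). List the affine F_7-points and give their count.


Affine F_7-points: {(0, 0), (0, 3), (1, 0), (1, 6), (2, 4), (2, 5), (3, 1), (3, 4), (4, 3), (4, 5), (5, 2), (6, 1), (6, 6)}; count = 13.

For each of the 49 pairs (x, y) ∈ F_7², evaluate f(x, y) mod 7. Record the zeros.
  x = 0: [0↦0, 1↦3, 2↦3, 3↦0, 4↦1, 5↦6, 6↦1]  zeros at y ∈ {0, 3}
  x = 1: [0↦0, 1↦4, 2↦5, 3↦3, 4↦5, 5↦4, 6↦0]  zeros at y ∈ {0, 6}
  x = 2: [0↦5, 1↦3, 2↦5, 3↦4, 4↦0, 5↦0, 6↦4]  zeros at y ∈ {4, 5}
  x = 3: [0↦1, 1↦0, 2↦3, 3↦3, 4↦0, 5↦1, 6↦6]  zeros at y ∈ {1, 4}
  x = 4: [0↦2, 1↦2, 2↦6, 3↦0, 4↦5, 5↦0, 6↦6]  zeros at y ∈ {3, 5}
  x = 5: [0↦1, 1↦2, 2↦0, 3↦2, 4↦1, 5↦4, 6↦4]  zeros at y ∈ {2}
  x = 6: [0↦5, 1↦0, 2↦6, 3↦2, 4↦2, 5↦6, 6↦0]  zeros at y ∈ {1, 6}
Collecting zeros: affine points = {(0, 0), (0, 3), (1, 0), (1, 6), (2, 4), (2, 5), (3, 1), (3, 4), (4, 3), (4, 5), (5, 2), (6, 1), (6, 6)}.
Total count |C(F_7)_aff| = 13.


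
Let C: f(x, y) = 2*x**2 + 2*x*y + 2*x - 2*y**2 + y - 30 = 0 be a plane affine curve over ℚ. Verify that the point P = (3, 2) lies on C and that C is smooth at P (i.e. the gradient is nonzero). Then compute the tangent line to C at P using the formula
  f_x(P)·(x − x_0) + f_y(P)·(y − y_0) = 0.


Tangent line at P: 18*x - y - 52 = 0.

Step 1: f(3, 2) = 0, so P lies on C.
Step 2: partial derivatives
  f_x(x, y) = 4*x + 2*y + 2, f_y(x, y) = 2*x - 4*y + 1.
  f_x(P) = 18, f_y(P) = -1 (gradient nonzero, so P is smooth).
Step 3: tangent line at P: 18·(x − 3) + -1·(y − 2) = 0.
Expanding: 18*x - y - 52 = 0.


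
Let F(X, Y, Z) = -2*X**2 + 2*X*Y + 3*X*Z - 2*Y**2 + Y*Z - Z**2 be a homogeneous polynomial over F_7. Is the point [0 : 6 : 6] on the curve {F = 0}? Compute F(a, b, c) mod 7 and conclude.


F(0,6,6) ≡ 5 (mod 7); P is NOT on the curve.

Evaluate F(0, 6, 6) term-by-term (mod 7).
  -2*X**2 ↦ -2·0·1·1 = 0
  2*X*Y ↦ 2·0·6·1 = 0
  3*X*Z ↦ 3·0·1·6 = 0
  -2*Y**2 ↦ -2·1·36·1 = -72
  Y*Z ↦ 1·1·6·6 = 36
  -Z**2 ↦ -1·1·1·36 = -36
Sum: F(0, 6, 6) = (0) + (0) + (0) + (-72) + (36) + (-36) = -72.
Reducing mod 7: -72 ≡ 5 (mod 7).
Since F(a, b, c) ≡ 5 ≠ 0 (mod 7), P does NOT lie on the curve.


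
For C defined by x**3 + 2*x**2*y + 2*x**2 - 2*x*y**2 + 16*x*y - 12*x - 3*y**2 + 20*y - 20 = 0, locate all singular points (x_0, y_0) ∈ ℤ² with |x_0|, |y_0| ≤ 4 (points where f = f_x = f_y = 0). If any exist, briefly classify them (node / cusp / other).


Singular points: {(-2, 2)}; classification: cusp.

Compute partial derivatives:
  f_x = 3*x**2 + 4*x*y + 4*x - 2*y**2 + 16*y - 12.
  f_y = 2*x**2 - 4*x*y + 16*x - 6*y + 20.
Scan x_0 ∈ {−4, ..., 4}. For each x_0, f_y(x_0, y) is a polynomial in y; find its integer roots y ∈ {−4, ..., 4}, then test f_x and f at those candidates.
  x = -4: f_y(-4, y) = 10*y - 12; no integer root y with |y| ≤ 4.
  x = -3: f_y(-3, y) = 6*y - 10; no integer root y with |y| ≤ 4.
  x = -2: f_y(-2, y) = 2*y - 4; vanishes at y ∈ {2}. (-2, 2): f_x = 0, f = 0 — SINGULAR.
  x = -1: f_y(-1, y) = 6 - 2*y; vanishes at y ∈ {3}. (-1, 3): f_x = 5 ≠ 0.
  x = 0: f_y(0, y) = 20 - 6*y; no integer root y with |y| ≤ 4.
  x = 1: f_y(1, y) = 38 - 10*y; no integer root y with |y| ≤ 4.
  x = 2: f_y(2, y) = 60 - 14*y; no integer root y with |y| ≤ 4.
  x = 3: f_y(3, y) = 86 - 18*y; no integer root y with |y| ≤ 4.
  x = 4: f_y(4, y) = 116 - 22*y; no integer root y with |y| ≤ 4.
Only singular point on the grid: (-2, 2).
Classify: substitute x = -2 + u, y = 2 + v and expand: f = u**3 + 2*u**2*v - 2*u*v**2 + v**2.
No constant or linear terms (consistent with a singular point). Quadratic part: v**2. Cubic part: u**3 + 2*u**2*v - 2*u*v**2.
The quadratic part v**2 is a perfect square, so there is a single (double) tangent line v = 0, i.e. y = 2. Restricting the cubic part to that line (v = 0) leaves u**3 ≠ 0, so f is not divisible by v and the branch is v² ≈ -u**3 to lowest order — this is a cusp.
Classification: cusp.


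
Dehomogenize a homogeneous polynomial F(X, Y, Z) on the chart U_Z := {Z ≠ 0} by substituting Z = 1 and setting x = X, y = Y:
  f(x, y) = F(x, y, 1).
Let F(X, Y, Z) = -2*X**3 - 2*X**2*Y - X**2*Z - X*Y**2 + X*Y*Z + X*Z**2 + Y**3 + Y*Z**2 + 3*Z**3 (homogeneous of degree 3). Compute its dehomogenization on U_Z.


f(x, y) = -2*x**3 - 2*x**2*y - x**2 - x*y**2 + x*y + x + y**3 + y + 3

On U_Z we set Z = 1. Each monomial c·X^i·Y^j·Z^k in F becomes c·x^i·y^j·1^k = c·x^i·y^j.
Substituting Z = 1: F(X, Y, 1) = -2*x**3 - 2*x**2*y - x**2 - x*y**2 + x*y + x + y**3 + y + 3.
Note: deg(f) ≤ deg(F) = 3; strict inequality happens when F is divisible by Z (lost terms).


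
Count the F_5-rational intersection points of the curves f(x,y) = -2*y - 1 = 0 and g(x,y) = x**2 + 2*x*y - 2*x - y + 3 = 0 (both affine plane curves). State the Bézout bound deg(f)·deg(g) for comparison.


Common zeros: {(4, 2)}; count = 1; Bézout bound = 2.

deg(f) = 1, deg(g) = 2, so Bézout bound = 2.
Scan x ∈ F_5. For each x, list the y ∈ F_5 with f(x, y) ≡ 0 and those with g(x, y) ≡ 0 (mod 5); the common zeros in that column are the intersection.
  x = 0: f ≡ 0 at y ∈ {2}; g ≡ 0 at y ∈ {3}; common: ∅.
  x = 1: f ≡ 0 at y ∈ {2}; g ≡ 0 at y ∈ {3}; common: ∅.
  x = 2: f ≡ 0 at y ∈ {2}; g ≡ 0 at y ∈ {4}; common: ∅.
  x = 3: f ≡ 0 at y ∈ {2}; g ≡ 0 at y ∈ ∅; common: ∅.
  x = 4: f ≡ 0 at y ∈ {2}; g ≡ 0 at y ∈ {2}; common: {2}.
Collecting: common zeros = {(4, 2)}, so the count is 1.
Comparison with the Bézout bound: 1 ≤ 2 = deg(f)·deg(g), as expected for curves with no common component (the affine F_5-count falls short of the bound because intersections may lie at infinity, over extension fields, or carry multiplicity).


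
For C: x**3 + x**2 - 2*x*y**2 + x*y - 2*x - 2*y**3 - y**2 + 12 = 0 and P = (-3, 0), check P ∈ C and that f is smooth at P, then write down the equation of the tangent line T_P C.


Tangent line at P: 19*x - 3*y + 57 = 0.

Step 1: f(-3, 0) = 0, so P lies on C.
Step 2: partial derivatives
  f_x(x, y) = 3*x**2 + 2*x - 2*y**2 + y - 2, f_y(x, y) = -4*x*y + x - 6*y**2 - 2*y.
  f_x(P) = 19, f_y(P) = -3 (gradient nonzero, so P is smooth).
Step 3: tangent line at P: 19·(x − -3) + -3·(y − 0) = 0.
Expanding: 19*x - 3*y + 57 = 0.


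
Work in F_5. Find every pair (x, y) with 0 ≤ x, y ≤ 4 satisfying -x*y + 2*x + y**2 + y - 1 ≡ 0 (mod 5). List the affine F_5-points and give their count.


Affine F_5-points: {(0, 2), (1, 2), (1, 3), (2, 2), (2, 4), (3, 0), (3, 2), (4, 1), (4, 2)}; count = 9.

For each of the 25 pairs (x, y) ∈ F_5², evaluate f(x, y) mod 5. Record the zeros.
  x = 0: [0↦4, 1↦1, 2↦0, 3↦1, 4↦4]  zeros at y ∈ {2}
  x = 1: [0↦1, 1↦2, 2↦0, 3↦0, 4↦2]  zeros at y ∈ {2, 3}
  x = 2: [0↦3, 1↦3, 2↦0, 3↦4, 4↦0]  zeros at y ∈ {2, 4}
  x = 3: [0↦0, 1↦4, 2↦0, 3↦3, 4↦3]  zeros at y ∈ {0, 2}
  x = 4: [0↦2, 1↦0, 2↦0, 3↦2, 4↦1]  zeros at y ∈ {1, 2}
Collecting zeros: affine points = {(0, 2), (1, 2), (1, 3), (2, 2), (2, 4), (3, 0), (3, 2), (4, 1), (4, 2)}.
Total count |C(F_5)_aff| = 9.


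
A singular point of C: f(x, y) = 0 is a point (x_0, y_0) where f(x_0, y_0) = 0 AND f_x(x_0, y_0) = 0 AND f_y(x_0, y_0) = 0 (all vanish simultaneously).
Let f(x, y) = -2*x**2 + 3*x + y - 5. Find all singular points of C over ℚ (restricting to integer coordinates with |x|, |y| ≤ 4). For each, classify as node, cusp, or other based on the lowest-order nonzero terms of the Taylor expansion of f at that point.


No singular points in the scanned grid; C is smooth there.

Compute partial derivatives:
  f_x = 3 - 4*x.
  f_y = 1.
f_y = 1 is a nonzero constant, so f_y never vanishes: no point (x, y) can satisfy f = f_x = f_y = 0. In particular no (x, y) ∈ {−4, ..., 4}² is singular; the curve is smooth.


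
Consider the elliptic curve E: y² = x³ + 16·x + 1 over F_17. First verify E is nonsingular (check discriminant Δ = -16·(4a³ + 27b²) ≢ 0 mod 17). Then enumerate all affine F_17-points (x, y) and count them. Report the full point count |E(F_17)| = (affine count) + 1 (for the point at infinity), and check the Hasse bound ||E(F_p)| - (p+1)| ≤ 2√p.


Affine points = {(0, 1), (0, 16), (1, 1), (1, 16), (3, 5), (3, 12), (5, 6), (5, 11), (12, 0), (13, 3), (13, 14), (16, 1), (16, 16)}; affine count = 13; |E(F_17)| = 14.

Discriminant check: Δ ∝ 4a³ + 27b² = 4·16³ + 27·1² = 4·4096 + 27·1 ≡ 6 (mod 17). Nonzero ⇒ E is nonsingular.
For each x ∈ F_17, compute rhs = x³ + 16·x + 1 mod 17, then count y ∈ F_17 with y² ≡ rhs.
  x = 0: rhs = 1, matching y values: 1, 16 (2 points).
  x = 1: rhs = 1, matching y values: 1, 16 (2 points).
  x = 2: rhs = 7, matching y values: none (0 points).
  x = 3: rhs = 8, matching y values: 5, 12 (2 points).
  x = 4: rhs = 10, matching y values: none (0 points).
  x = 5: rhs = 2, matching y values: 6, 11 (2 points).
  x = 6: rhs = 7, matching y values: none (0 points).
  x = 7: rhs = 14, matching y values: none (0 points).
  x = 8: rhs = 12, matching y values: none (0 points).
  x = 9: rhs = 7, matching y values: none (0 points).
  x = 10: rhs = 5, matching y values: none (0 points).
  x = 11: rhs = 12, matching y values: none (0 points).
  x = 12: rhs = 0, matching y values: 0 (1 points).
  x = 13: rhs = 9, matching y values: 3, 14 (2 points).
  x = 14: rhs = 11, matching y values: none (0 points).
  x = 15: rhs = 12, matching y values: none (0 points).
  x = 16: rhs = 1, matching y values: 1, 16 (2 points).
Total affine count: 13.
Full point count |E(F_17)| = 13 + 1 = 14.
Hasse bound: |14 − (17+1)| = |-4| = 4 ≤ 2√17 ≈ 8.2462 ✓.


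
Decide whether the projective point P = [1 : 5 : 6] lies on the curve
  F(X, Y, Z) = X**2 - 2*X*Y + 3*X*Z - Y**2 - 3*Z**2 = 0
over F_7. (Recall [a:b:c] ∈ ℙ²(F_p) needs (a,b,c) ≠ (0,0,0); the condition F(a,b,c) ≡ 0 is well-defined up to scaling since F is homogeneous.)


F(1,5,6) ≡ 2 (mod 7); P is NOT on the curve.

Evaluate F(1, 5, 6) term-by-term (mod 7).
  X**2 ↦ 1·1·1·1 = 1
  -2*X*Y ↦ -2·1·5·1 = -10
  3*X*Z ↦ 3·1·1·6 = 18
  -Y**2 ↦ -1·1·25·1 = -25
  -3*Z**2 ↦ -3·1·1·36 = -108
Sum: F(1, 5, 6) = (1) + (-10) + (18) + (-25) + (-108) = -124.
Reducing mod 7: -124 ≡ 2 (mod 7).
Since F(a, b, c) ≡ 2 ≠ 0 (mod 7), P does NOT lie on the curve.


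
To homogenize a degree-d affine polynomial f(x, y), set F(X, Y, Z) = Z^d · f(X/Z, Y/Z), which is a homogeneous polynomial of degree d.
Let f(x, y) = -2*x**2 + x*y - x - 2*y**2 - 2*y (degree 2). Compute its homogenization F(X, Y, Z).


F(X, Y, Z) = -2*X**2 + X*Y - X*Z - 2*Y**2 - 2*Y*Z

deg(f) = 2.
Substitute x = X/Z, y = Y/Z into f, then multiply by Z^2.
  monomial -2·x^2·y^0 ↦ -2·X^2·Y^0·Z^0.
  monomial 1·x^1·y^1 ↦ 1·X^1·Y^1·Z^0.
  monomial -1·x^1·y^0 ↦ -1·X^1·Y^0·Z^1.
  monomial -2·x^0·y^2 ↦ -2·X^0·Y^2·Z^0.
  monomial -2·x^0·y^1 ↦ -2·X^0·Y^1·Z^1.
Collecting: F(X, Y, Z) = -2*X**2 + X*Y - X*Z - 2*Y**2 - 2*Y*Z.


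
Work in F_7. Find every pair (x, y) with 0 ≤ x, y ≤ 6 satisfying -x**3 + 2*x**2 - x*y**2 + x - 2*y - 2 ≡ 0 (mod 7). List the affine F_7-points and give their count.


Affine F_7-points: {(0, 6), (1, 0), (1, 5), (2, 0), (2, 6), (4, 5), (6, 0), (6, 2)}; count = 8.

For each of the 49 pairs (x, y) ∈ F_7², evaluate f(x, y) mod 7. Record the zeros.
  x = 0: [0↦5, 1↦3, 2↦1, 3↦6, 4↦4, 5↦2, 6↦0]  zeros at y ∈ {6}
  x = 1: [0↦0, 1↦4, 2↦6, 3↦6, 4↦4, 5↦0, 6↦1]  zeros at y ∈ {0, 5}
  x = 2: [0↦0, 1↦3, 2↦2, 3↦4, 4↦2, 5↦3, 6↦0]  zeros at y ∈ {0, 6}
  x = 3: [0↦6, 1↦1, 2↦4, 3↦1, 4↦6, 5↦5, 6↦5]  zeros at y ∈ ∅
  x = 4: [0↦5, 1↦6, 2↦6, 3↦5, 4↦3, 5↦0, 6↦3]  zeros at y ∈ {5}
  x = 5: [0↦5, 1↦5, 2↦2, 3↦3, 4↦1, 5↦3, 6↦2]  zeros at y ∈ ∅
  x = 6: [0↦0, 1↦6, 2↦0, 3↦3, 4↦1, 5↦1, 6↦3]  zeros at y ∈ {0, 2}
Collecting zeros: affine points = {(0, 6), (1, 0), (1, 5), (2, 0), (2, 6), (4, 5), (6, 0), (6, 2)}.
Total count |C(F_7)_aff| = 8.


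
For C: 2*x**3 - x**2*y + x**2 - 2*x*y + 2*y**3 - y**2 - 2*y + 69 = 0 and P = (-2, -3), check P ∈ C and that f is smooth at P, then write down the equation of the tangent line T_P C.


Tangent line at P: 14*x + 58*y + 202 = 0.

Step 1: f(-2, -3) = 0, so P lies on C.
Step 2: partial derivatives
  f_x(x, y) = 6*x**2 - 2*x*y + 2*x - 2*y, f_y(x, y) = -x**2 - 2*x + 6*y**2 - 2*y - 2.
  f_x(P) = 14, f_y(P) = 58 (gradient nonzero, so P is smooth).
Step 3: tangent line at P: 14·(x − -2) + 58·(y − -3) = 0.
Expanding: 14*x + 58*y + 202 = 0.


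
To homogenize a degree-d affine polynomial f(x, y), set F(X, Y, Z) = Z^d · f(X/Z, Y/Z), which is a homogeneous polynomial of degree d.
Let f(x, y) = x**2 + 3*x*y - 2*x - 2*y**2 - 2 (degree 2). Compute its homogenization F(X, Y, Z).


F(X, Y, Z) = X**2 + 3*X*Y - 2*X*Z - 2*Y**2 - 2*Z**2

deg(f) = 2.
Substitute x = X/Z, y = Y/Z into f, then multiply by Z^2.
  monomial 1·x^2·y^0 ↦ 1·X^2·Y^0·Z^0.
  monomial 3·x^1·y^1 ↦ 3·X^1·Y^1·Z^0.
  monomial -2·x^1·y^0 ↦ -2·X^1·Y^0·Z^1.
  monomial -2·x^0·y^2 ↦ -2·X^0·Y^2·Z^0.
  monomial -2·x^0·y^0 ↦ -2·X^0·Y^0·Z^2.
Collecting: F(X, Y, Z) = X**2 + 3*X*Y - 2*X*Z - 2*Y**2 - 2*Z**2.


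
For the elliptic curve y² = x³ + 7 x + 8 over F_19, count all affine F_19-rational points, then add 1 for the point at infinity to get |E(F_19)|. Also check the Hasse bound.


Affine points = {(1, 4), (1, 15), (2, 7), (2, 12), (4, 9), (4, 10), (5, 4), (5, 15), (6, 0), (7, 1), (7, 18), (8, 5), (8, 14), (13, 4), (13, 15), (14, 0), (15, 7), (15, 12), (16, 6), (16, 13), (17, 9), (17, 10), (18, 0)}; affine count = 23; |E(F_19)| = 24.

Discriminant check: Δ ∝ 4a³ + 27b² = 4·7³ + 27·8² = 4·343 + 27·64 ≡ 3 (mod 19). Nonzero ⇒ E is nonsingular.
For each x ∈ F_19, compute rhs = x³ + 7·x + 8 mod 19, then count y ∈ F_19 with y² ≡ rhs.
  x = 0: rhs = 8, matching y values: none (0 points).
  x = 1: rhs = 16, matching y values: 4, 15 (2 points).
  x = 2: rhs = 11, matching y values: 7, 12 (2 points).
  x = 3: rhs = 18, matching y values: none (0 points).
  x = 4: rhs = 5, matching y values: 9, 10 (2 points).
  x = 5: rhs = 16, matching y values: 4, 15 (2 points).
  x = 6: rhs = 0, matching y values: 0 (1 points).
  x = 7: rhs = 1, matching y values: 1, 18 (2 points).
  x = 8: rhs = 6, matching y values: 5, 14 (2 points).
  x = 9: rhs = 2, matching y values: none (0 points).
  x = 10: rhs = 14, matching y values: none (0 points).
  x = 11: rhs = 10, matching y values: none (0 points).
  x = 12: rhs = 15, matching y values: none (0 points).
  x = 13: rhs = 16, matching y values: 4, 15 (2 points).
  x = 14: rhs = 0, matching y values: 0 (1 points).
  x = 15: rhs = 11, matching y values: 7, 12 (2 points).
  x = 16: rhs = 17, matching y values: 6, 13 (2 points).
  x = 17: rhs = 5, matching y values: 9, 10 (2 points).
  x = 18: rhs = 0, matching y values: 0 (1 points).
Total affine count: 23.
Full point count |E(F_19)| = 23 + 1 = 24.
Hasse bound: |24 − (19+1)| = |4| = 4 ≤ 2√19 ≈ 8.7178 ✓.


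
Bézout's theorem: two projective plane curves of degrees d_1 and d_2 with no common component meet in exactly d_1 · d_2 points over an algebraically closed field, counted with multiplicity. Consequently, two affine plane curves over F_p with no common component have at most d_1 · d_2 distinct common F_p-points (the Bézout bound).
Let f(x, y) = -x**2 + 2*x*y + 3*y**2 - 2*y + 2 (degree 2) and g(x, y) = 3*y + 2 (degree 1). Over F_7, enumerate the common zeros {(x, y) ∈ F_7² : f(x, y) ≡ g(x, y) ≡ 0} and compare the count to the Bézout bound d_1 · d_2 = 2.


Common zeros: {(0, 4), (1, 4)}; count = 2; Bézout bound = 2.

deg(f) = 2, deg(g) = 1, so Bézout bound = 2.
Scan x ∈ F_7. For each x, list the y ∈ F_7 with f(x, y) ≡ 0 and those with g(x, y) ≡ 0 (mod 7); the common zeros in that column are the intersection.
  x = 0: f ≡ 0 at y ∈ {4, 6}; g ≡ 0 at y ∈ {4}; common: {4}.
  x = 1: f ≡ 0 at y ∈ {3, 4}; g ≡ 0 at y ∈ {4}; common: {4}.
  x = 2: f ≡ 0 at y ∈ {2}; g ≡ 0 at y ∈ {4}; common: ∅.
  x = 3: f ≡ 0 at y ∈ {0, 1}; g ≡ 0 at y ∈ {4}; common: ∅.
  x = 4: f ≡ 0 at y ∈ {0, 5}; g ≡ 0 at y ∈ {4}; common: ∅.
  x = 5: f ≡ 0 at y ∈ {3, 6}; g ≡ 0 at y ∈ {4}; common: ∅.
  x = 6: f ≡ 0 at y ∈ {1, 5}; g ≡ 0 at y ∈ {4}; common: ∅.
Collecting: common zeros = {(0, 4), (1, 4)}, so the count is 2.
Comparison with the Bézout bound: 2 ≤ 2 = deg(f)·deg(g), as expected for curves with no common component (the bound is attained).


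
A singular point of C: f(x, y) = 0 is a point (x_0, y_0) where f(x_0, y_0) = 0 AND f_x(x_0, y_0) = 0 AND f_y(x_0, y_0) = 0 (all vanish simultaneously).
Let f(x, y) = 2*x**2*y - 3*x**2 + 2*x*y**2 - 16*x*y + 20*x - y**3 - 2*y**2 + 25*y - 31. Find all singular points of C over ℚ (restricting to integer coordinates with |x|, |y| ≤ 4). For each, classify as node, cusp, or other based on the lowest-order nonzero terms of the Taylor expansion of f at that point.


Singular points: {(3, 1)}; classification: node.

Compute partial derivatives:
  f_x = 4*x*y - 6*x + 2*y**2 - 16*y + 20.
  f_y = 2*x**2 + 4*x*y - 16*x - 3*y**2 - 4*y + 25.
Scan x_0 ∈ {−4, ..., 4}. For each x_0, f_y(x_0, y) is a polynomial in y; find its integer roots y ∈ {−4, ..., 4}, then test f_x and f at those candidates.
  x = -4: f_y(-4, y) = -3*y**2 - 20*y + 121; no integer root y with |y| ≤ 4.
  x = -3: f_y(-3, y) = -3*y**2 - 16*y + 91; no integer root y with |y| ≤ 4.
  x = -2: f_y(-2, y) = -3*y**2 - 12*y + 65; no integer root y with |y| ≤ 4.
  x = -1: f_y(-1, y) = -3*y**2 - 8*y + 43; no integer root y with |y| ≤ 4.
  x = 0: f_y(0, y) = -3*y**2 - 4*y + 25; no integer root y with |y| ≤ 4.
  x = 1: f_y(1, y) = 11 - 3*y**2; no integer root y with |y| ≤ 4.
  x = 2: f_y(2, y) = -3*y**2 + 4*y + 1; no integer root y with |y| ≤ 4.
  x = 3: f_y(3, y) = -3*y**2 + 8*y - 5; vanishes at y ∈ {1}. (3, 1): f_x = 0, f = 0 — SINGULAR.
  x = 4: f_y(4, y) = -3*y**2 + 12*y - 7; no integer root y with |y| ≤ 4.
Only singular point on the grid: (3, 1).
Classify: substitute x = 3 + u, y = 1 + v and expand: f = 2*u**2*v - u**2 + 2*u*v**2 - v**3 + v**2.
No constant or linear terms (consistent with a singular point). Quadratic part: -u**2 + v**2. Cubic part: 2*u**2*v + 2*u*v**2 - v**3.
The quadratic part v**2 - u**2 = (v − u)(v + u) splits into two distinct linear factors, so there are two distinct tangent lines y − 1 = ±(x − 3) — this is a node (ordinary double point).
Classification: node.


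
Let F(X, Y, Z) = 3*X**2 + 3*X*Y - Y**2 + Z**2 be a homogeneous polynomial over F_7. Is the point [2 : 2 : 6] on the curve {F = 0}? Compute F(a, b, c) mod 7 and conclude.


F(2,2,6) ≡ 0 (mod 7); P is on the curve.

Evaluate F(2, 2, 6) term-by-term (mod 7).
  3*X**2 ↦ 3·4·1·1 = 12
  3*X*Y ↦ 3·2·2·1 = 12
  -Y**2 ↦ -1·1·4·1 = -4
  Z**2 ↦ 1·1·1·36 = 36
Sum: F(2, 2, 6) = (12) + (12) + (-4) + (36) = 56.
Reducing mod 7: 56 ≡ 0 (mod 7).
Since F(a, b, c) ≡ 0 (mod 7), P lies on the curve.


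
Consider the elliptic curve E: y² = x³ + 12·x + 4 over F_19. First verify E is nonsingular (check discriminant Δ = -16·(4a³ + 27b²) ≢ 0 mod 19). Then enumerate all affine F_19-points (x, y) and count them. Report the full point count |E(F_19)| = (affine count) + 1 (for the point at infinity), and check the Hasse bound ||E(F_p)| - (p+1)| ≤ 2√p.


Affine points = {(0, 2), (0, 17), (1, 6), (1, 13), (2, 6), (2, 13), (6, 8), (6, 11), (8, 2), (8, 17), (9, 9), (9, 10), (11, 2), (11, 17), (13, 1), (13, 18), (14, 3), (14, 16), (15, 5), (15, 14), (16, 6), (16, 13)}; affine count = 22; |E(F_19)| = 23.

Discriminant check: Δ ∝ 4a³ + 27b² = 4·12³ + 27·4² = 4·1728 + 27·16 ≡ 10 (mod 19). Nonzero ⇒ E is nonsingular.
For each x ∈ F_19, compute rhs = x³ + 12·x + 4 mod 19, then count y ∈ F_19 with y² ≡ rhs.
  x = 0: rhs = 4, matching y values: 2, 17 (2 points).
  x = 1: rhs = 17, matching y values: 6, 13 (2 points).
  x = 2: rhs = 17, matching y values: 6, 13 (2 points).
  x = 3: rhs = 10, matching y values: none (0 points).
  x = 4: rhs = 2, matching y values: none (0 points).
  x = 5: rhs = 18, matching y values: none (0 points).
  x = 6: rhs = 7, matching y values: 8, 11 (2 points).
  x = 7: rhs = 13, matching y values: none (0 points).
  x = 8: rhs = 4, matching y values: 2, 17 (2 points).
  x = 9: rhs = 5, matching y values: 9, 10 (2 points).
  x = 10: rhs = 3, matching y values: none (0 points).
  x = 11: rhs = 4, matching y values: 2, 17 (2 points).
  x = 12: rhs = 14, matching y values: none (0 points).
  x = 13: rhs = 1, matching y values: 1, 18 (2 points).
  x = 14: rhs = 9, matching y values: 3, 16 (2 points).
  x = 15: rhs = 6, matching y values: 5, 14 (2 points).
  x = 16: rhs = 17, matching y values: 6, 13 (2 points).
  x = 17: rhs = 10, matching y values: none (0 points).
  x = 18: rhs = 10, matching y values: none (0 points).
Total affine count: 22.
Full point count |E(F_19)| = 22 + 1 = 23.
Hasse bound: |23 − (19+1)| = |3| = 3 ≤ 2√19 ≈ 8.7178 ✓.


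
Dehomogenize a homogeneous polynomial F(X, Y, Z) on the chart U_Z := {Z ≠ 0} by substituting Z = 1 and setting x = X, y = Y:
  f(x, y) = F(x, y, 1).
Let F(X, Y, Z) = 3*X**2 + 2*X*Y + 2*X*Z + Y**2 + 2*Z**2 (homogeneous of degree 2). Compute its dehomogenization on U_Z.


f(x, y) = 3*x**2 + 2*x*y + 2*x + y**2 + 2

On U_Z we set Z = 1. Each monomial c·X^i·Y^j·Z^k in F becomes c·x^i·y^j·1^k = c·x^i·y^j.
Substituting Z = 1: F(X, Y, 1) = 3*x**2 + 2*x*y + 2*x + y**2 + 2.
Note: deg(f) ≤ deg(F) = 2; strict inequality happens when F is divisible by Z (lost terms).
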